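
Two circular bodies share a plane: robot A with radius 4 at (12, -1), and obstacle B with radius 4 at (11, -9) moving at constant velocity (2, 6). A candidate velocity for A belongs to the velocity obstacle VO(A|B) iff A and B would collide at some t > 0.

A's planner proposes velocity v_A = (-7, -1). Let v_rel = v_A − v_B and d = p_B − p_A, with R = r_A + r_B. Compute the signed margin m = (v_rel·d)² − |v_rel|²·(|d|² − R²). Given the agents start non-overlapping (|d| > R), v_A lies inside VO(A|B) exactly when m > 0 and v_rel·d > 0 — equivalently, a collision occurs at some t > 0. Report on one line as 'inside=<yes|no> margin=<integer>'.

d = (-1, -8),  |d|² = 65;  R = 4+4 = 8,  c = 65−8² = 1
v_rel = (-9, -7),  |v_rel|² = 130;  v_rel·d = (-9)·(-1) + (-7)·(-8) = 65
130·t² − 130·t + 1 = 0  ⇒  m = 65² − 130·1 = 4095
m = 4095 > 0,  v_rel·d = 65 > 0  ⇒  inside

inside=yes margin=4095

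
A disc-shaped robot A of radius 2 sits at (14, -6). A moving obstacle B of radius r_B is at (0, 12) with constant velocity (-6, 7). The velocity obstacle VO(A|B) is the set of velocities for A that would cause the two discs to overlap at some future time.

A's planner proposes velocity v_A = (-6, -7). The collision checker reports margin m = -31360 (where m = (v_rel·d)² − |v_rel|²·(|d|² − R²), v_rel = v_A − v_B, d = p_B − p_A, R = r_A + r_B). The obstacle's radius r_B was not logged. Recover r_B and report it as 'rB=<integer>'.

m = -31360
d = (-14, 18);  v_rel = (0, -14),  |v_rel|² = 196
v_rel×d = (0)·(18) − (-14)·(-14) = -196
since m = R²·196 − (-196)²:  R² = (38416 + -31360) / 196 = 36
R = √36 = 6  ⇒  r_B = 6 − 2 = 4

rB=4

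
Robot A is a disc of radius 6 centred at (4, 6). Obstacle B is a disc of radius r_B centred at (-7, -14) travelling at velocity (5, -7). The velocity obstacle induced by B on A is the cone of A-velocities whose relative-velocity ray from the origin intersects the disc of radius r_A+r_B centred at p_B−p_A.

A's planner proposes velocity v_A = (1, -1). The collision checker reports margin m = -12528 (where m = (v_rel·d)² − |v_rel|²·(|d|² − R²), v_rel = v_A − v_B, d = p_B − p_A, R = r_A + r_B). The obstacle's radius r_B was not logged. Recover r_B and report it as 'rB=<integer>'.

m = -12528
d = (-11, -20);  v_rel = (-4, 6),  |v_rel|² = 52
v_rel×d = (-4)·(-20) − (6)·(-11) = 146
since m = R²·52 − 146²:  R² = (21316 + -12528) / 52 = 169
R = √169 = 13  ⇒  r_B = 13 − 6 = 7

rB=7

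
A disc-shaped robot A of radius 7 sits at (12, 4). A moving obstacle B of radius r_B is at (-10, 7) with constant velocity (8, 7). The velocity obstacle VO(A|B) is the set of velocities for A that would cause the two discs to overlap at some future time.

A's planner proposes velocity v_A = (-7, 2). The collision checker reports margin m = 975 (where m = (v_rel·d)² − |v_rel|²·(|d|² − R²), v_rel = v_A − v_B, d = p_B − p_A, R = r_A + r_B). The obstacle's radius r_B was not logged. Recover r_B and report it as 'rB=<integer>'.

m = 975
d = (-22, 3);  v_rel = (-15, -5),  |v_rel|² = 250
v_rel×d = (-15)·(3) − (-5)·(-22) = -155
since m = R²·250 − (-155)²:  R² = (24025 + 975) / 250 = 100
R = √100 = 10  ⇒  r_B = 10 − 7 = 3

rB=3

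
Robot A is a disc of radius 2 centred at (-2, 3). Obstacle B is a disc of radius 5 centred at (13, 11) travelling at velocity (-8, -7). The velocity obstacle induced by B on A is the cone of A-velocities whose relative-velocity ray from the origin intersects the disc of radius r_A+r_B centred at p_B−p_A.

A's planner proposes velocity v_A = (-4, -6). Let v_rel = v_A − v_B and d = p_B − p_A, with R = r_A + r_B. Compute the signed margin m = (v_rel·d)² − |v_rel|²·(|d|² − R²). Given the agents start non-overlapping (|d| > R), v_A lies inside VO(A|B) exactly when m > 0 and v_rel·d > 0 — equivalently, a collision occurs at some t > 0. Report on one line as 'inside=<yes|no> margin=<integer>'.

d = (15, 8),  |d|² = 289;  R = 2+5 = 7,  c = 289−7² = 240
v_rel = (4, 1),  |v_rel|² = 17;  v_rel·d = (4)·(15) + (1)·(8) = 68
17·t² − 136·t + 240 = 0  ⇒  m = 68² − 17·240 = 544
m = 544 > 0,  v_rel·d = 68 > 0  ⇒  inside

inside=yes margin=544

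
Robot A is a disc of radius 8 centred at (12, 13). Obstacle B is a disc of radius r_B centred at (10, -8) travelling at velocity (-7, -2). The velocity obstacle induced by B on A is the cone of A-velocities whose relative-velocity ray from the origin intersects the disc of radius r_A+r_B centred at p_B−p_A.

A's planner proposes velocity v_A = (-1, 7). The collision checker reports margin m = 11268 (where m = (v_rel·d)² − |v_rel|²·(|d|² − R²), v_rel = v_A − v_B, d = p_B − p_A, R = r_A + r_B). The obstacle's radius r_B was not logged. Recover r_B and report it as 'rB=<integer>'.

m = 11268
d = (-2, -21);  v_rel = (6, 9),  |v_rel|² = 117
v_rel×d = (6)·(-21) − (9)·(-2) = -108
since m = R²·117 − (-108)²:  R² = (11664 + 11268) / 117 = 196
R = √196 = 14  ⇒  r_B = 14 − 8 = 6

rB=6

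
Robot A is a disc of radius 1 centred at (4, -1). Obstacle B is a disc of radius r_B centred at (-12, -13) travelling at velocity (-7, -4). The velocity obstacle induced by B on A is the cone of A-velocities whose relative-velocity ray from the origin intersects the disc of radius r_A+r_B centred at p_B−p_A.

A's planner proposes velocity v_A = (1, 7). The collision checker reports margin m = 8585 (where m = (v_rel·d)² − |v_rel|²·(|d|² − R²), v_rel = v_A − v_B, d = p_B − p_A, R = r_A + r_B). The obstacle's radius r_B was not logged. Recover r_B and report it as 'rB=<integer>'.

m = 8585
d = (-16, -12);  v_rel = (8, 11),  |v_rel|² = 185
v_rel×d = (8)·(-12) − (11)·(-16) = 80
since m = R²·185 − 80²:  R² = (6400 + 8585) / 185 = 81
R = √81 = 9  ⇒  r_B = 9 − 1 = 8

rB=8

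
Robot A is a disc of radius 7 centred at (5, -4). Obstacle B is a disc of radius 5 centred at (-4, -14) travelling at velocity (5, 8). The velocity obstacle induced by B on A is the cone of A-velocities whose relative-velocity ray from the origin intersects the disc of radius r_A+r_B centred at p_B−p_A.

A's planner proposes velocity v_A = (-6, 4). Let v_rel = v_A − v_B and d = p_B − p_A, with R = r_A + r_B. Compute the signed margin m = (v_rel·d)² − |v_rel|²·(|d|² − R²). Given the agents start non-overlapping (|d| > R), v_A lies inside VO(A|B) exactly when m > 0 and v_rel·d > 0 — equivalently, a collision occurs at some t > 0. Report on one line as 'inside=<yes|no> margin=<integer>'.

d = (-9, -10),  |d|² = 181;  R = 7+5 = 12,  c = 181−12² = 37
v_rel = (-11, -4),  |v_rel|² = 137;  v_rel·d = (-11)·(-9) + (-4)·(-10) = 139
137·t² − 278·t + 37 = 0  ⇒  m = 139² − 137·37 = 14252
m = 14252 > 0,  v_rel·d = 139 > 0  ⇒  inside

inside=yes margin=14252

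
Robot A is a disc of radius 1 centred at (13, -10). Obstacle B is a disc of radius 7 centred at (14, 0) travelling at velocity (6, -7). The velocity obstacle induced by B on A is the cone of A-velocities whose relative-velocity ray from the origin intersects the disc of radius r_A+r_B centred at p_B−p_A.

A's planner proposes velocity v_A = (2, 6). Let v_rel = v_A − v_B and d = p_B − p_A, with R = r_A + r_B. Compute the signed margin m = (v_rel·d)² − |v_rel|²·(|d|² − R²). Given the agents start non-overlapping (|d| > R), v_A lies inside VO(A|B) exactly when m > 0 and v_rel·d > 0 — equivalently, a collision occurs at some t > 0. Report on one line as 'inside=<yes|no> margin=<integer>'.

d = (1, 10),  |d|² = 101;  R = 1+7 = 8,  c = 101−8² = 37
v_rel = (-4, 13),  |v_rel|² = 185;  v_rel·d = (-4)·(1) + (13)·(10) = 126
185·t² − 252·t + 37 = 0  ⇒  m = 126² − 185·37 = 9031
m = 9031 > 0,  v_rel·d = 126 > 0  ⇒  inside

inside=yes margin=9031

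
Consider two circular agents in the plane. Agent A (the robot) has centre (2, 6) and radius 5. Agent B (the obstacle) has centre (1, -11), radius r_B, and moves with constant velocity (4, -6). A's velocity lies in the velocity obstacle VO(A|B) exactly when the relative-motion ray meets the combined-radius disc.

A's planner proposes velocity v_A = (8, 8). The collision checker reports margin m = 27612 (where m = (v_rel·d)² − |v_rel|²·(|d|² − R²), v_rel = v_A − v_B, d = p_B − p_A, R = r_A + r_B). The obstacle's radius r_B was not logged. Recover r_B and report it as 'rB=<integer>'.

m = 27612
d = (-1, -17);  v_rel = (4, 14),  |v_rel|² = 212
v_rel×d = (4)·(-17) − (14)·(-1) = -54
since m = R²·212 − (-54)²:  R² = (2916 + 27612) / 212 = 144
R = √144 = 12  ⇒  r_B = 12 − 5 = 7

rB=7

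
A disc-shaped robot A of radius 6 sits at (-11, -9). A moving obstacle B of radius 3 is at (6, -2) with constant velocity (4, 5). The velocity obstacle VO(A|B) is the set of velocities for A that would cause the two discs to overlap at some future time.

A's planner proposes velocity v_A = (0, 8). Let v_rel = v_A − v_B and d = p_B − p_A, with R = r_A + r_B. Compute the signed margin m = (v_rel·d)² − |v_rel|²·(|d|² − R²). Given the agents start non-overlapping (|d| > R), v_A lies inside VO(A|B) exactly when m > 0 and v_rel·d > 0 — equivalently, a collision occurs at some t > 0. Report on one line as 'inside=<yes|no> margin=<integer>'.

d = (17, 7),  |d|² = 338;  R = 6+3 = 9,  c = 338−9² = 257
v_rel = (-4, 3),  |v_rel|² = 25;  v_rel·d = (-4)·(17) + (3)·(7) = -47
25·t² + 94·t + 257 = 0  ⇒  m = (-47)² − 25·257 = -4216
m = -4216 < 0,  v_rel·d = -47 < 0  ⇒  outside

inside=no margin=-4216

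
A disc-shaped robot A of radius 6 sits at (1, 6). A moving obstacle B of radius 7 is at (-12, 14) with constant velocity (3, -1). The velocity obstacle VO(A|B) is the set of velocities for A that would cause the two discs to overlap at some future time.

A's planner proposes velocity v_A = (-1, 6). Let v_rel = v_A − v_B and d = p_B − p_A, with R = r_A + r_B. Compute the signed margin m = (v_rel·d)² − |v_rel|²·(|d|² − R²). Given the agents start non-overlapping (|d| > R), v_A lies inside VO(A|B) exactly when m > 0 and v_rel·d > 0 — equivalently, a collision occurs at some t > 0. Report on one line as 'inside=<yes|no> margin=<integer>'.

d = (-13, 8),  |d|² = 233;  R = 6+7 = 13,  c = 233−13² = 64
v_rel = (-4, 7),  |v_rel|² = 65;  v_rel·d = (-4)·(-13) + (7)·(8) = 108
65·t² − 216·t + 64 = 0  ⇒  m = 108² − 65·64 = 7504
m = 7504 > 0,  v_rel·d = 108 > 0  ⇒  inside

inside=yes margin=7504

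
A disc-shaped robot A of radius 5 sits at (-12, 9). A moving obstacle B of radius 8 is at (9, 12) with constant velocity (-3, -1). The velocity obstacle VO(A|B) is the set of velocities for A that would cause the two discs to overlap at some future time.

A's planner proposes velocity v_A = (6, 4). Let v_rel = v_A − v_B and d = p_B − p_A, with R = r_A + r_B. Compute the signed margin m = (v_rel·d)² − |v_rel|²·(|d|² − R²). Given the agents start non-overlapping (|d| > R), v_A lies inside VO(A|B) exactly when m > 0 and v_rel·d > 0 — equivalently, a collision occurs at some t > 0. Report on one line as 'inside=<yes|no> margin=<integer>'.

d = (21, 3),  |d|² = 450;  R = 5+8 = 13,  c = 450−13² = 281
v_rel = (9, 5),  |v_rel|² = 106;  v_rel·d = (9)·(21) + (5)·(3) = 204
106·t² − 408·t + 281 = 0  ⇒  m = 204² − 106·281 = 11830
m = 11830 > 0,  v_rel·d = 204 > 0  ⇒  inside

inside=yes margin=11830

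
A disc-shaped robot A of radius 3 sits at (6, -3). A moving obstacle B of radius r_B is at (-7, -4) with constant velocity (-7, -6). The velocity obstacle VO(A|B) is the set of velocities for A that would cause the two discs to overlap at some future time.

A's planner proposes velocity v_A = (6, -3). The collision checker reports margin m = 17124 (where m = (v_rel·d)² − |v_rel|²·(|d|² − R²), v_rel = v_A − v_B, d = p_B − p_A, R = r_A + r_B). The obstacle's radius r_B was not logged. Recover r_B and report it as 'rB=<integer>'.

m = 17124
d = (-13, -1);  v_rel = (13, 3),  |v_rel|² = 178
v_rel×d = (13)·(-1) − (3)·(-13) = 26
since m = R²·178 − 26²:  R² = (676 + 17124) / 178 = 100
R = √100 = 10  ⇒  r_B = 10 − 3 = 7

rB=7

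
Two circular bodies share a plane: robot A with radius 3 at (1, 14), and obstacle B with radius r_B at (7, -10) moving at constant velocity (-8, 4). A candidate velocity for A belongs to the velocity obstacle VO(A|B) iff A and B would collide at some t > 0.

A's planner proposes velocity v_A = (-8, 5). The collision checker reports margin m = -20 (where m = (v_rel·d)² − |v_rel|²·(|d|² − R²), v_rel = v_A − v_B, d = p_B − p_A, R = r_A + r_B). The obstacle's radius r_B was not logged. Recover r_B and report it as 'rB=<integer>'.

m = -20
d = (6, -24);  v_rel = (0, 1),  |v_rel|² = 1
v_rel×d = (0)·(-24) − (1)·(6) = -6
since m = R²·1 − (-6)²:  R² = (36 + -20) / 1 = 16
R = √16 = 4  ⇒  r_B = 4 − 3 = 1

rB=1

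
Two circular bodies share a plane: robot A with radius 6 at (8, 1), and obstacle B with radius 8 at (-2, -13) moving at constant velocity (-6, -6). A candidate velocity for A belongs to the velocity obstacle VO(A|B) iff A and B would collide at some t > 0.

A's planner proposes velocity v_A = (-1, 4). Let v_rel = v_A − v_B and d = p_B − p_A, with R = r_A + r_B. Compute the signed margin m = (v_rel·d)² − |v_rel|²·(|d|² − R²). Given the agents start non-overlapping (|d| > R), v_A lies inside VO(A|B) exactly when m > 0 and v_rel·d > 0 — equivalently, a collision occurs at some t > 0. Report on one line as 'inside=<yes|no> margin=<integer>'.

d = (-10, -14),  |d|² = 296;  R = 6+8 = 14,  c = 296−14² = 100
v_rel = (5, 10),  |v_rel|² = 125;  v_rel·d = (5)·(-10) + (10)·(-14) = -190
125·t² + 380·t + 100 = 0  ⇒  m = (-190)² − 125·100 = 23600
m = 23600 > 0,  v_rel·d = -190 < 0  ⇒  outside

inside=no margin=23600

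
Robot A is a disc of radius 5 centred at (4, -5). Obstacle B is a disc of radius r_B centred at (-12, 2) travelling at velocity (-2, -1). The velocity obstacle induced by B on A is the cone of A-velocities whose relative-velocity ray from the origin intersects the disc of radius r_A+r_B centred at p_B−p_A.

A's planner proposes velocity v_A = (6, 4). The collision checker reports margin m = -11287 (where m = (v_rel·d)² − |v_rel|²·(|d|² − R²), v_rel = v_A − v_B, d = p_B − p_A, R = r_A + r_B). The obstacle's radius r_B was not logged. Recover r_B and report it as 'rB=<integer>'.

m = -11287
d = (-16, 7);  v_rel = (8, 5),  |v_rel|² = 89
v_rel×d = (8)·(7) − (5)·(-16) = 136
since m = R²·89 − 136²:  R² = (18496 + -11287) / 89 = 81
R = √81 = 9  ⇒  r_B = 9 − 5 = 4

rB=4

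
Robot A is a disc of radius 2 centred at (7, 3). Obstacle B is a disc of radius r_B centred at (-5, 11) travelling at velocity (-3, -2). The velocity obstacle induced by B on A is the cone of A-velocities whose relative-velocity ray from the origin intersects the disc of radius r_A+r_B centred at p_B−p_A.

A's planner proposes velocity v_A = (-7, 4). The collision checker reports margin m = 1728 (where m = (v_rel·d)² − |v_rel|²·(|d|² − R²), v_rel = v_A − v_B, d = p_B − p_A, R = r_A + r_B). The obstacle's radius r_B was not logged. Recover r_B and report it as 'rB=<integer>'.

m = 1728
d = (-12, 8);  v_rel = (-4, 6),  |v_rel|² = 52
v_rel×d = (-4)·(8) − (6)·(-12) = 40
since m = R²·52 − 40²:  R² = (1600 + 1728) / 52 = 64
R = √64 = 8  ⇒  r_B = 8 − 2 = 6

rB=6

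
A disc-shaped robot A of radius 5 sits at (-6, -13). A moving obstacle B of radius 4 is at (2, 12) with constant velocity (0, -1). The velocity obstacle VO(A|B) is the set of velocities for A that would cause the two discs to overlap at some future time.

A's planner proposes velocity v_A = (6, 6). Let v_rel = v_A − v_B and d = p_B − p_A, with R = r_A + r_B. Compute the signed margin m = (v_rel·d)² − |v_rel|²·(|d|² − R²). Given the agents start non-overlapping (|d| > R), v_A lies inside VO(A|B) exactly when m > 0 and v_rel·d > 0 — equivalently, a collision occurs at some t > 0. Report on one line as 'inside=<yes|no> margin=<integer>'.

d = (8, 25),  |d|² = 689;  R = 5+4 = 9,  c = 689−9² = 608
v_rel = (6, 7),  |v_rel|² = 85;  v_rel·d = (6)·(8) + (7)·(25) = 223
85·t² − 446·t + 608 = 0  ⇒  m = 223² − 85·608 = -1951
m = -1951 < 0,  v_rel·d = 223 > 0  ⇒  outside

inside=no margin=-1951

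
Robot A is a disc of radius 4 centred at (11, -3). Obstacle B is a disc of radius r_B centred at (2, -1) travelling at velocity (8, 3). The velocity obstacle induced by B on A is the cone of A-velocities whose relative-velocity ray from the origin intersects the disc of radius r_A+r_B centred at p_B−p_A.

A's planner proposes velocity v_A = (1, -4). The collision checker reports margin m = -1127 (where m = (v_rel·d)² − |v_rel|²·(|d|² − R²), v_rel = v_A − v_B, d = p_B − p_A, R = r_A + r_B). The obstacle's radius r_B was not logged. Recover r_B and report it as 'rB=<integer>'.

m = -1127
d = (-9, 2);  v_rel = (-7, -7),  |v_rel|² = 98
v_rel×d = (-7)·(2) − (-7)·(-9) = -77
since m = R²·98 − (-77)²:  R² = (5929 + -1127) / 98 = 49
R = √49 = 7  ⇒  r_B = 7 − 4 = 3

rB=3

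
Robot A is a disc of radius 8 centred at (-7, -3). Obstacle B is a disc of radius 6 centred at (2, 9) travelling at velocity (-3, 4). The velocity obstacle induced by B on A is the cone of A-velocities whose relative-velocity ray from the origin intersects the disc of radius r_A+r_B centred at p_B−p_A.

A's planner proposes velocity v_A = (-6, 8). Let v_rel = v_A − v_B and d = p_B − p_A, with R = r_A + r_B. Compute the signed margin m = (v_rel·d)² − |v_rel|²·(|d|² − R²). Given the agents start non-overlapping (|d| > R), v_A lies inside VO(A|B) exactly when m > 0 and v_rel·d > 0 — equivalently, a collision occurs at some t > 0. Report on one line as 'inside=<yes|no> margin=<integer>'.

d = (9, 12),  |d|² = 225;  R = 8+6 = 14,  c = 225−14² = 29
v_rel = (-3, 4),  |v_rel|² = 25;  v_rel·d = (-3)·(9) + (4)·(12) = 21
25·t² − 42·t + 29 = 0  ⇒  m = 21² − 25·29 = -284
m = -284 < 0,  v_rel·d = 21 > 0  ⇒  outside

inside=no margin=-284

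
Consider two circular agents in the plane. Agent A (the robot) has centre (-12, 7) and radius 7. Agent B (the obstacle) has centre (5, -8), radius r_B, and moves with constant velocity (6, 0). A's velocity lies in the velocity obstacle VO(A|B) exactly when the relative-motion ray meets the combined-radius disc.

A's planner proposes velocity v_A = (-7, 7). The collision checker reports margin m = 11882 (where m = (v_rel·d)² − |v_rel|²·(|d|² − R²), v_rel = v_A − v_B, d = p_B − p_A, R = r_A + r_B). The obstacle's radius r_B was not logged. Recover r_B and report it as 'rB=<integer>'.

m = 11882
d = (17, -15);  v_rel = (-13, 7),  |v_rel|² = 218
v_rel×d = (-13)·(-15) − (7)·(17) = 76
since m = R²·218 − 76²:  R² = (5776 + 11882) / 218 = 81
R = √81 = 9  ⇒  r_B = 9 − 7 = 2

rB=2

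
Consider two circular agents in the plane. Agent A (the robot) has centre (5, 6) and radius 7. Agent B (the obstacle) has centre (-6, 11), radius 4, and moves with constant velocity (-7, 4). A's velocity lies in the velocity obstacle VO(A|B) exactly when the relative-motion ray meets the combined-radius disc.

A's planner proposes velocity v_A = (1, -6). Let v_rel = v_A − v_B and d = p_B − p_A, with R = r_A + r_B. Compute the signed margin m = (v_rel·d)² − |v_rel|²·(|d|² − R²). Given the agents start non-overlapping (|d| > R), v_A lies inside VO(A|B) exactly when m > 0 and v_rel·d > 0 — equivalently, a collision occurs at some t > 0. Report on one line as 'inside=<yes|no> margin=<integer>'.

d = (-11, 5),  |d|² = 146;  R = 7+4 = 11,  c = 146−11² = 25
v_rel = (8, -10),  |v_rel|² = 164;  v_rel·d = (8)·(-11) + (-10)·(5) = -138
164·t² + 276·t + 25 = 0  ⇒  m = (-138)² − 164·25 = 14944
m = 14944 > 0,  v_rel·d = -138 < 0  ⇒  outside

inside=no margin=14944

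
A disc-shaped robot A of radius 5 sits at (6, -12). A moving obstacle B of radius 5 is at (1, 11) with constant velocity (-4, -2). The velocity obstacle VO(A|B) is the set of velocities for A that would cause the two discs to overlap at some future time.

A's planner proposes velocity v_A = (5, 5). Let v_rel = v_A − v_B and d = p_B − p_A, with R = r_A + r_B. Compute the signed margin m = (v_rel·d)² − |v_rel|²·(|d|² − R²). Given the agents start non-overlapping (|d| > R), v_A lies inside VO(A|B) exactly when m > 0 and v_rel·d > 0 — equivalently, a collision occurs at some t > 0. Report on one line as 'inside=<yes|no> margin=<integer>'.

d = (-5, 23),  |d|² = 554;  R = 5+5 = 10,  c = 554−10² = 454
v_rel = (9, 7),  |v_rel|² = 130;  v_rel·d = (9)·(-5) + (7)·(23) = 116
130·t² − 232·t + 454 = 0  ⇒  m = 116² − 130·454 = -45564
m = -45564 < 0,  v_rel·d = 116 > 0  ⇒  outside

inside=no margin=-45564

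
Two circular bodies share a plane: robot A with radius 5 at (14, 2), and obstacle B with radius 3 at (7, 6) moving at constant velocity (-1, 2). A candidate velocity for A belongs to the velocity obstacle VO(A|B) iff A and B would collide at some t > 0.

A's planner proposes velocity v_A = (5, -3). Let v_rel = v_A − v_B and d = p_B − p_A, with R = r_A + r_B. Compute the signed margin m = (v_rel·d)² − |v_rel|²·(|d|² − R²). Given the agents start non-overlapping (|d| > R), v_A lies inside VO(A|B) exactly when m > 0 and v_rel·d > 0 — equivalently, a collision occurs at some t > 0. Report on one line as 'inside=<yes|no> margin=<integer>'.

d = (-7, 4),  |d|² = 65;  R = 5+3 = 8,  c = 65−8² = 1
v_rel = (6, -5),  |v_rel|² = 61;  v_rel·d = (6)·(-7) + (-5)·(4) = -62
61·t² + 124·t + 1 = 0  ⇒  m = (-62)² − 61·1 = 3783
m = 3783 > 0,  v_rel·d = -62 < 0  ⇒  outside

inside=no margin=3783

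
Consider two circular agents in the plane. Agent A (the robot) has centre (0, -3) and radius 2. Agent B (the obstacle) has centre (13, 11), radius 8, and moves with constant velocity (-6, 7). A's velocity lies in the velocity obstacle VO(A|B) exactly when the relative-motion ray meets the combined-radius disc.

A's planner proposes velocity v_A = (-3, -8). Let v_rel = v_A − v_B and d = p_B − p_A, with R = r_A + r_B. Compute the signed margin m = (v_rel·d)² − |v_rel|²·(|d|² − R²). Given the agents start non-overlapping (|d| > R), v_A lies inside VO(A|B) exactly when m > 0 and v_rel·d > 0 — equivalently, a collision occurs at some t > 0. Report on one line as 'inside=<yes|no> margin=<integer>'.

d = (13, 14),  |d|² = 365;  R = 2+8 = 10,  c = 365−10² = 265
v_rel = (3, -15),  |v_rel|² = 234;  v_rel·d = (3)·(13) + (-15)·(14) = -171
234·t² + 342·t + 265 = 0  ⇒  m = (-171)² − 234·265 = -32769
m = -32769 < 0,  v_rel·d = -171 < 0  ⇒  outside

inside=no margin=-32769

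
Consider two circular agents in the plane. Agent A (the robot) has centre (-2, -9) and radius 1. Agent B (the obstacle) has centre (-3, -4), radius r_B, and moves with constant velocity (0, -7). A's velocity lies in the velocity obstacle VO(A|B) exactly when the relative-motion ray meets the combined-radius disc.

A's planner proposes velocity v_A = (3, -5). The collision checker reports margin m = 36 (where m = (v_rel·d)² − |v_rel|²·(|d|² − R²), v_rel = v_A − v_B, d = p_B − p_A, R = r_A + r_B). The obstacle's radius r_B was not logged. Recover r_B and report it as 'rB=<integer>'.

m = 36
d = (-1, 5);  v_rel = (3, 2),  |v_rel|² = 13
v_rel×d = (3)·(5) − (2)·(-1) = 17
since m = R²·13 − 17²:  R² = (289 + 36) / 13 = 25
R = √25 = 5  ⇒  r_B = 5 − 1 = 4

rB=4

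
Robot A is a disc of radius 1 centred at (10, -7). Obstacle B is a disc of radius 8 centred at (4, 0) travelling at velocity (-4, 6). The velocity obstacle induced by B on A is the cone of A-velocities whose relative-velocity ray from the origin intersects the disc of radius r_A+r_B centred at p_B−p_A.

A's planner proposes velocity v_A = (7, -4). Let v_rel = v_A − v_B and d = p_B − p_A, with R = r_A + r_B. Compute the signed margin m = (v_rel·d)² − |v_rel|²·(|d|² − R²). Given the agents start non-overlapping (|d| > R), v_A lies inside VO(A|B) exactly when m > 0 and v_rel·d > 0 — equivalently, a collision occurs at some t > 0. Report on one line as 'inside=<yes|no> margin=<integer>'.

d = (-6, 7),  |d|² = 85;  R = 1+8 = 9,  c = 85−9² = 4
v_rel = (11, -10),  |v_rel|² = 221;  v_rel·d = (11)·(-6) + (-10)·(7) = -136
221·t² + 272·t + 4 = 0  ⇒  m = (-136)² − 221·4 = 17612
m = 17612 > 0,  v_rel·d = -136 < 0  ⇒  outside

inside=no margin=17612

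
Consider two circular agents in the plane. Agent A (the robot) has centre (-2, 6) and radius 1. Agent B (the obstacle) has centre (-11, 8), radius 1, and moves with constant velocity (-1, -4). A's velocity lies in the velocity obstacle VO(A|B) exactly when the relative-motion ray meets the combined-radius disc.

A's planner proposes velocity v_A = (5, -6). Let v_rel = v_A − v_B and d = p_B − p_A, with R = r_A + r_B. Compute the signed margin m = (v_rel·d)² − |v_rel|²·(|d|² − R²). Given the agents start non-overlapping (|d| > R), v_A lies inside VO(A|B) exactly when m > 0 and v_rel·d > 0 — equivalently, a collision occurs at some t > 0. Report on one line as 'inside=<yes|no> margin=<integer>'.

d = (-9, 2),  |d|² = 85;  R = 1+1 = 2,  c = 85−2² = 81
v_rel = (6, -2),  |v_rel|² = 40;  v_rel·d = (6)·(-9) + (-2)·(2) = -58
40·t² + 116·t + 81 = 0  ⇒  m = (-58)² − 40·81 = 124
m = 124 > 0,  v_rel·d = -58 < 0  ⇒  outside

inside=no margin=124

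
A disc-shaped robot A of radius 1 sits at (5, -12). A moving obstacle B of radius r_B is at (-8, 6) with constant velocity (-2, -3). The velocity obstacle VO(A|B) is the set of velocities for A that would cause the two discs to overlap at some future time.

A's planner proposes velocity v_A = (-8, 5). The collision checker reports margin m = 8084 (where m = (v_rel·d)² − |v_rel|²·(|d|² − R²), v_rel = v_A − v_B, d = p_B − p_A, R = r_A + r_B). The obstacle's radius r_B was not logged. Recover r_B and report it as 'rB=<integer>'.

m = 8084
d = (-13, 18);  v_rel = (-6, 8),  |v_rel|² = 100
v_rel×d = (-6)·(18) − (8)·(-13) = -4
since m = R²·100 − (-4)²:  R² = (16 + 8084) / 100 = 81
R = √81 = 9  ⇒  r_B = 9 − 1 = 8

rB=8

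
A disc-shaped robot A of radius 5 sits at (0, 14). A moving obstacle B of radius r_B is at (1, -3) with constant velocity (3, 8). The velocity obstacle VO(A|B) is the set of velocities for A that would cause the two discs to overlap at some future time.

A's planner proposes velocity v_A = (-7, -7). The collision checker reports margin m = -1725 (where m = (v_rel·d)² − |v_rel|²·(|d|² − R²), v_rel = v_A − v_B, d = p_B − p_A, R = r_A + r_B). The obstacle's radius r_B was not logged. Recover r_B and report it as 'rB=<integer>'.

m = -1725
d = (1, -17);  v_rel = (-10, -15),  |v_rel|² = 325
v_rel×d = (-10)·(-17) − (-15)·(1) = 185
since m = R²·325 − 185²:  R² = (34225 + -1725) / 325 = 100
R = √100 = 10  ⇒  r_B = 10 − 5 = 5

rB=5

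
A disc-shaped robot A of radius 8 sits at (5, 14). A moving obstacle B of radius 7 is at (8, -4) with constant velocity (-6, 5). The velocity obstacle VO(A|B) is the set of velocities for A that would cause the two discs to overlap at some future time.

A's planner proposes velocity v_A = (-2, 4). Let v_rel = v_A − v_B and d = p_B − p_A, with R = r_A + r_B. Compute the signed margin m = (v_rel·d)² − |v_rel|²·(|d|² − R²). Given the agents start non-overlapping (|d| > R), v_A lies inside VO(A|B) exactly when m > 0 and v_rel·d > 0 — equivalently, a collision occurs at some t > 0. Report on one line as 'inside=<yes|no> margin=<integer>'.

d = (3, -18),  |d|² = 333;  R = 8+7 = 15,  c = 333−15² = 108
v_rel = (4, -1),  |v_rel|² = 17;  v_rel·d = (4)·(3) + (-1)·(-18) = 30
17·t² − 60·t + 108 = 0  ⇒  m = 30² − 17·108 = -936
m = -936 < 0,  v_rel·d = 30 > 0  ⇒  outside

inside=no margin=-936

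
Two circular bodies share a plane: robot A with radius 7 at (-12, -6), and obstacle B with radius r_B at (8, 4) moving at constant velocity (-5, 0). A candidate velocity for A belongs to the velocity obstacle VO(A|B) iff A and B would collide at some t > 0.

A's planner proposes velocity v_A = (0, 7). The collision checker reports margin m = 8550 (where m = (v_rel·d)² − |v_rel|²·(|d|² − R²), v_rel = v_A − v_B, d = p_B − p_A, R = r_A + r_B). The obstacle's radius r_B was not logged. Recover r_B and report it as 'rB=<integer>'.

m = 8550
d = (20, 10);  v_rel = (5, 7),  |v_rel|² = 74
v_rel×d = (5)·(10) − (7)·(20) = -90
since m = R²·74 − (-90)²:  R² = (8100 + 8550) / 74 = 225
R = √225 = 15  ⇒  r_B = 15 − 7 = 8

rB=8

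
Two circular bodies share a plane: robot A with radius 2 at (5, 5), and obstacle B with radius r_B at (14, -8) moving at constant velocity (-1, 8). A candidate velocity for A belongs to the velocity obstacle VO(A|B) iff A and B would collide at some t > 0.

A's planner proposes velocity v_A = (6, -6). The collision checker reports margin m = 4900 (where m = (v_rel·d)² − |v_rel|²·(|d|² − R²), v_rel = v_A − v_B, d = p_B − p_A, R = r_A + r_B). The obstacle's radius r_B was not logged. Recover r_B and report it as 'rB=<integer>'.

m = 4900
d = (9, -13);  v_rel = (7, -14),  |v_rel|² = 245
v_rel×d = (7)·(-13) − (-14)·(9) = 35
since m = R²·245 − 35²:  R² = (1225 + 4900) / 245 = 25
R = √25 = 5  ⇒  r_B = 5 − 2 = 3

rB=3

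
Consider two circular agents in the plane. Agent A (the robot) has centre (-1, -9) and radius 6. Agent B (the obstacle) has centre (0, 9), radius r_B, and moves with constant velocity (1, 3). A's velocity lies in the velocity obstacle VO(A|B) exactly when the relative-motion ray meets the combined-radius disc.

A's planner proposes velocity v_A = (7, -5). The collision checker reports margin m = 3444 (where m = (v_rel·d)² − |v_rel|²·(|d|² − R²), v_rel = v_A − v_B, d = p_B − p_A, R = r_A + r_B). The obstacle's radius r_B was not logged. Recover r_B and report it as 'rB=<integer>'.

m = 3444
d = (1, 18);  v_rel = (6, -8),  |v_rel|² = 100
v_rel×d = (6)·(18) − (-8)·(1) = 116
since m = R²·100 − 116²:  R² = (13456 + 3444) / 100 = 169
R = √169 = 13  ⇒  r_B = 13 − 6 = 7

rB=7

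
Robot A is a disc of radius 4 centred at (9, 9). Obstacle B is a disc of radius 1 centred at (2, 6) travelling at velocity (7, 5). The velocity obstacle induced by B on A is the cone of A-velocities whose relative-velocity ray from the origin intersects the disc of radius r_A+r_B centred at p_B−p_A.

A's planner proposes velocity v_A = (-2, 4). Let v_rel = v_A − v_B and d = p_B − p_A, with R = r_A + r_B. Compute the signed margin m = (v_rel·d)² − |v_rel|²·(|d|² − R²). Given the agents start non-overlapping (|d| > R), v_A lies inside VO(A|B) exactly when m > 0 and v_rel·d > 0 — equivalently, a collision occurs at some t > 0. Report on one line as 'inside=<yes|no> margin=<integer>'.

d = (-7, -3),  |d|² = 58;  R = 4+1 = 5,  c = 58−5² = 33
v_rel = (-9, -1),  |v_rel|² = 82;  v_rel·d = (-9)·(-7) + (-1)·(-3) = 66
82·t² − 132·t + 33 = 0  ⇒  m = 66² − 82·33 = 1650
m = 1650 > 0,  v_rel·d = 66 > 0  ⇒  inside

inside=yes margin=1650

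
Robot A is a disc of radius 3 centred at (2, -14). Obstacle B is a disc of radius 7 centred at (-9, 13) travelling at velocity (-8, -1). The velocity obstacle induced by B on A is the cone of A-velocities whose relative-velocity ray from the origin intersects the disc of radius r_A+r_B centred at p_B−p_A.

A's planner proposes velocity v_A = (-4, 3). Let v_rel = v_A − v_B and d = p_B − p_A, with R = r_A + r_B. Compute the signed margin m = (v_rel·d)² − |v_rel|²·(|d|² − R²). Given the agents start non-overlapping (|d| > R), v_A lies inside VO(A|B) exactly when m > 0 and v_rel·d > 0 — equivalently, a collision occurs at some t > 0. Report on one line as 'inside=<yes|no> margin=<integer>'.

d = (-11, 27),  |d|² = 850;  R = 3+7 = 10,  c = 850−10² = 750
v_rel = (4, 4),  |v_rel|² = 32;  v_rel·d = (4)·(-11) + (4)·(27) = 64
32·t² − 128·t + 750 = 0  ⇒  m = 64² − 32·750 = -19904
m = -19904 < 0,  v_rel·d = 64 > 0  ⇒  outside

inside=no margin=-19904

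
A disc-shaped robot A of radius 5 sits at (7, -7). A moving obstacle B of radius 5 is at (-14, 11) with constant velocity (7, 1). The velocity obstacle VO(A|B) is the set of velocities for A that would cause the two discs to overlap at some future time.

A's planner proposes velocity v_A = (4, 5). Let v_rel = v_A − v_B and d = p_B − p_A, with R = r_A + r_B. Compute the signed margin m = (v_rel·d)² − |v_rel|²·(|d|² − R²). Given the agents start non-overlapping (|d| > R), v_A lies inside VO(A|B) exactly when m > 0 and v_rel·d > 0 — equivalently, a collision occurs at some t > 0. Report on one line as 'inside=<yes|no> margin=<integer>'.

d = (-21, 18),  |d|² = 765;  R = 5+5 = 10,  c = 765−10² = 665
v_rel = (-3, 4),  |v_rel|² = 25;  v_rel·d = (-3)·(-21) + (4)·(18) = 135
25·t² − 270·t + 665 = 0  ⇒  m = 135² − 25·665 = 1600
m = 1600 > 0,  v_rel·d = 135 > 0  ⇒  inside

inside=yes margin=1600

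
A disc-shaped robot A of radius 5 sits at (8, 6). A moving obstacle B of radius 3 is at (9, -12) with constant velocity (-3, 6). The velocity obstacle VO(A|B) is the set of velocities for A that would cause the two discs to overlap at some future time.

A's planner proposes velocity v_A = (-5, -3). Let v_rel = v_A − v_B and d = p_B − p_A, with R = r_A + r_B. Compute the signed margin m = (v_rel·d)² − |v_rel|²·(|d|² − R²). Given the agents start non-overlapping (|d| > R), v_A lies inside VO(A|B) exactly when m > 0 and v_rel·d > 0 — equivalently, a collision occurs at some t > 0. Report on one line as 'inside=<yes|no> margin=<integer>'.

d = (1, -18),  |d|² = 325;  R = 5+3 = 8,  c = 325−8² = 261
v_rel = (-2, -9),  |v_rel|² = 85;  v_rel·d = (-2)·(1) + (-9)·(-18) = 160
85·t² − 320·t + 261 = 0  ⇒  m = 160² − 85·261 = 3415
m = 3415 > 0,  v_rel·d = 160 > 0  ⇒  inside

inside=yes margin=3415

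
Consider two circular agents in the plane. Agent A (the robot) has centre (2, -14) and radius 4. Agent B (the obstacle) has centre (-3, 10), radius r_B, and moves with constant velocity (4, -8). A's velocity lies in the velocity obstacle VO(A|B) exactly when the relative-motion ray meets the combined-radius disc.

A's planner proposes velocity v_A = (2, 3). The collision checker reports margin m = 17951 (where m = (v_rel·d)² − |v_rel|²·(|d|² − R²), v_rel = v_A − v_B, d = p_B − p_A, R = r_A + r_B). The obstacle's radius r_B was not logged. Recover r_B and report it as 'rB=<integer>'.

m = 17951
d = (-5, 24);  v_rel = (-2, 11),  |v_rel|² = 125
v_rel×d = (-2)·(24) − (11)·(-5) = 7
since m = R²·125 − 7²:  R² = (49 + 17951) / 125 = 144
R = √144 = 12  ⇒  r_B = 12 − 4 = 8

rB=8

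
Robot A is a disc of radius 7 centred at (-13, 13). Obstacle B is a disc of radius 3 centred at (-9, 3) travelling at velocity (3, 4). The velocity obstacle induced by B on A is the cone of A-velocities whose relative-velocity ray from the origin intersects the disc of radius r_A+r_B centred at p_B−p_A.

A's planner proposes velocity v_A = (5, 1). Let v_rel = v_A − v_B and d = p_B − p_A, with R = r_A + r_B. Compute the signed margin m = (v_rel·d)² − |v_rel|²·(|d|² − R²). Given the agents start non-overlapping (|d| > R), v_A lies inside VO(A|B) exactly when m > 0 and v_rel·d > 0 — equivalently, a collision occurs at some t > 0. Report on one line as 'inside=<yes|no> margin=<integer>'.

d = (4, -10),  |d|² = 116;  R = 7+3 = 10,  c = 116−10² = 16
v_rel = (2, -3),  |v_rel|² = 13;  v_rel·d = (2)·(4) + (-3)·(-10) = 38
13·t² − 76·t + 16 = 0  ⇒  m = 38² − 13·16 = 1236
m = 1236 > 0,  v_rel·d = 38 > 0  ⇒  inside

inside=yes margin=1236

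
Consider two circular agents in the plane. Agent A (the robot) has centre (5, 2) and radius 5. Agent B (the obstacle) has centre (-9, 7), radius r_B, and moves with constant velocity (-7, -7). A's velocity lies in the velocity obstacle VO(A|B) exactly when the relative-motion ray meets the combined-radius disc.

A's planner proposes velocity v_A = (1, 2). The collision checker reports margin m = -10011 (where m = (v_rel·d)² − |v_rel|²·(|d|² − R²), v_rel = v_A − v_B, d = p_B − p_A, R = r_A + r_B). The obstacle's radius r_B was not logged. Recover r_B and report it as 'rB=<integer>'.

m = -10011
d = (-14, 5);  v_rel = (8, 9),  |v_rel|² = 145
v_rel×d = (8)·(5) − (9)·(-14) = 166
since m = R²·145 − 166²:  R² = (27556 + -10011) / 145 = 121
R = √121 = 11  ⇒  r_B = 11 − 5 = 6

rB=6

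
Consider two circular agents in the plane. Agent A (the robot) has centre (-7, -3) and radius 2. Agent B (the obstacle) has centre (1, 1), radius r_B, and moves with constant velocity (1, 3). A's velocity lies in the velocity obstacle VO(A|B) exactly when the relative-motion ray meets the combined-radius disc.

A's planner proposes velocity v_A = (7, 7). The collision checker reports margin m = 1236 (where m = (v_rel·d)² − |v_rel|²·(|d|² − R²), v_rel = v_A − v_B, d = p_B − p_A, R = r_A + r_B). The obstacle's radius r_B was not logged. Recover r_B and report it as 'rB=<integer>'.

m = 1236
d = (8, 4);  v_rel = (6, 4),  |v_rel|² = 52
v_rel×d = (6)·(4) − (4)·(8) = -8
since m = R²·52 − (-8)²:  R² = (64 + 1236) / 52 = 25
R = √25 = 5  ⇒  r_B = 5 − 2 = 3

rB=3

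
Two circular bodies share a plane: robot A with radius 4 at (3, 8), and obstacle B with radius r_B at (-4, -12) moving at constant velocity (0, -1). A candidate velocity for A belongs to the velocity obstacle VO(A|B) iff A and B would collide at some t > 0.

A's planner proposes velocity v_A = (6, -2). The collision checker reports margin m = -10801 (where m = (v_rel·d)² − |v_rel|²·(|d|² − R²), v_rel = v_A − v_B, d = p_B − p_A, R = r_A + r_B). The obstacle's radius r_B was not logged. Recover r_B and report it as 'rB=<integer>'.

m = -10801
d = (-7, -20);  v_rel = (6, -1),  |v_rel|² = 37
v_rel×d = (6)·(-20) − (-1)·(-7) = -127
since m = R²·37 − (-127)²:  R² = (16129 + -10801) / 37 = 144
R = √144 = 12  ⇒  r_B = 12 − 4 = 8

rB=8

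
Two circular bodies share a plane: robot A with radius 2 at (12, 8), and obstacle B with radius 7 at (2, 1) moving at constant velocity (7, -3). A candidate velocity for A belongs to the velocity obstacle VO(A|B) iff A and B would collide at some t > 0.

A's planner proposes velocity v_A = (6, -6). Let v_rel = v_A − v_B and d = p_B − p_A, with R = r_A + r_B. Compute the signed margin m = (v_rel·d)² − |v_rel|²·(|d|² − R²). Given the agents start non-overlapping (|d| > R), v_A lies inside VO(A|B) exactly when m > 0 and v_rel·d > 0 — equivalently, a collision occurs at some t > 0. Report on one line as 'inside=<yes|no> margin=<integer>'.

d = (-10, -7),  |d|² = 149;  R = 2+7 = 9,  c = 149−9² = 68
v_rel = (-1, -3),  |v_rel|² = 10;  v_rel·d = (-1)·(-10) + (-3)·(-7) = 31
10·t² − 62·t + 68 = 0  ⇒  m = 31² − 10·68 = 281
m = 281 > 0,  v_rel·d = 31 > 0  ⇒  inside

inside=yes margin=281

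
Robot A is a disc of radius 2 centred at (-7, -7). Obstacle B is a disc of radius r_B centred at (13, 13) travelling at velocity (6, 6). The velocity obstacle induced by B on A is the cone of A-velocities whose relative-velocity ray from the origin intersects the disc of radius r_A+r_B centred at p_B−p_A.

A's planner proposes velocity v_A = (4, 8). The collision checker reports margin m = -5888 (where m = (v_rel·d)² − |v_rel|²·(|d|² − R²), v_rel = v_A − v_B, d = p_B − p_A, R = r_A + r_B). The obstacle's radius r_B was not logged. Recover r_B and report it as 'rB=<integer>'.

m = -5888
d = (20, 20);  v_rel = (-2, 2),  |v_rel|² = 8
v_rel×d = (-2)·(20) − (2)·(20) = -80
since m = R²·8 − (-80)²:  R² = (6400 + -5888) / 8 = 64
R = √64 = 8  ⇒  r_B = 8 − 2 = 6

rB=6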